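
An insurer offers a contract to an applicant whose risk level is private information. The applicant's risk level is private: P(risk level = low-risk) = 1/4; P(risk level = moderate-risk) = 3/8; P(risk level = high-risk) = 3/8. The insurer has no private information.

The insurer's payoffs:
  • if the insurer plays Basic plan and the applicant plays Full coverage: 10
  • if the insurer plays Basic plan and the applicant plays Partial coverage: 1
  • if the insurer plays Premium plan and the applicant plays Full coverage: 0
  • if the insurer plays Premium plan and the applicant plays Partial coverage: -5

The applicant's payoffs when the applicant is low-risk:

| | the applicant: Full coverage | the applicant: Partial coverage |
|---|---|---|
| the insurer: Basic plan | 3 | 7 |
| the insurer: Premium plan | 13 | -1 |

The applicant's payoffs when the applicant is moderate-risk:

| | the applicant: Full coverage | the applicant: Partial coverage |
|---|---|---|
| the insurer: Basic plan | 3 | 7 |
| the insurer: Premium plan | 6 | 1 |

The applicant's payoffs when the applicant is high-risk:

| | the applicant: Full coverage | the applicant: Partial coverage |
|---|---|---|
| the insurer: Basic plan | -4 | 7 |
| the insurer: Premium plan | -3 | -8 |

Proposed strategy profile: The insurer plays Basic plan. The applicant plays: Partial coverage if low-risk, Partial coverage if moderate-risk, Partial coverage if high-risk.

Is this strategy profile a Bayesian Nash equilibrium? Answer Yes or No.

The insurer plays Basic plan: E[Basic plan] = 1/4·(1) + 3/8·(1) + 3/8·(1) = 1; E[Premium plan] = -5. Best-responding. ✓
The applicant (risk level low-risk), facing Basic plan: Full coverage gives 3, Partial coverage gives 7. Proposed Partial coverage is best. ✓
The applicant (risk level moderate-risk), facing Basic plan: Full coverage gives 3, Partial coverage gives 7. Proposed Partial coverage is best. ✓
The applicant (risk level high-risk), facing Basic plan: Full coverage gives -4, Partial coverage gives 7. Proposed Partial coverage is best. ✓

Yes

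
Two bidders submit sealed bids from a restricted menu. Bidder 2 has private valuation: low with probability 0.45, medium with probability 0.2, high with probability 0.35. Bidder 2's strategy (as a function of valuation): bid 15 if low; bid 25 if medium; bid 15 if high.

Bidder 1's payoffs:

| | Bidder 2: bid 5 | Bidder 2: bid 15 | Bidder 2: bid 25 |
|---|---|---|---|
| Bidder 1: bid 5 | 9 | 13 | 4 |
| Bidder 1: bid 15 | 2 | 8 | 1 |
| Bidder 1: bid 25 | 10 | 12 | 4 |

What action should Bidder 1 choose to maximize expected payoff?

bid 5

Compute Bidder 1's expected payoff for each action, taking the expectation over Bidder 2's type.
E[bid 5] = 0.45·(13) + 0.2·(4) + 0.35·(13) = 11.2
E[bid 15] = 0.45·(8) + 0.2·(1) + 0.35·(8) = 6.6
E[bid 25] = 0.45·(12) + 0.2·(4) + 0.35·(12) = 10.4
Best response: bid 5 (11.2 is the largest).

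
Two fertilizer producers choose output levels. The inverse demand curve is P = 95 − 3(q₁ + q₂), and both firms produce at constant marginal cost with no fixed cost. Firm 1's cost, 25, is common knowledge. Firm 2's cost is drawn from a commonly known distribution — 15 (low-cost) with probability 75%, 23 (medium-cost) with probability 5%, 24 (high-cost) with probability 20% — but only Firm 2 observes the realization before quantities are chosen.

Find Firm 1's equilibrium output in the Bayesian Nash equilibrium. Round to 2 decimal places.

Each type of Firm 2 best-responds to q₁; Firm 1 best-responds to the expected q₂ over Firm 2's types.
Firm 2 with cost c maximizes (95 − 3(q₁+q₂) − c)·q₂, giving q₂(c) = (95 − c − 3q₁)/6.
E[c₂] = 0.75·15 + 0.05·23 + 0.2·24 = 17.2
Firm 1's FOC against E[q₂] yields q₁ = (95 − 2·25 + E[c₂])/9 = (95 − 50 + 17.2)/9 = 6.91111.

6.91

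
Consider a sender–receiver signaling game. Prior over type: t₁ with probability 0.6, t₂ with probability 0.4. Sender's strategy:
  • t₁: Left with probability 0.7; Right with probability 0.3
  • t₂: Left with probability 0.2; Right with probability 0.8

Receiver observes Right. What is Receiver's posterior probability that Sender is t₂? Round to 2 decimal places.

P(Right) = 0.6·0.3 + 0.4·0.8 = 0.5
P(t₂ | Right) = (0.4·0.8) / 0.5 = 0.32 / 0.5 = 0.64

0.64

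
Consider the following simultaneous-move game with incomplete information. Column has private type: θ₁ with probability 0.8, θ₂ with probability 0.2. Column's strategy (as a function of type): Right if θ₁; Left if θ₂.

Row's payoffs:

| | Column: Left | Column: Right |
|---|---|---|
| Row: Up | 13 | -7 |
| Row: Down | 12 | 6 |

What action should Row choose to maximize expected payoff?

Compute Row's expected payoff for each action, taking the expectation over Column's type.
E[Up] = 0.8·(-7) + 0.2·(13) = -3
E[Down] = 0.8·(6) + 0.2·(12) = 7.2
Best response: Down (7.2 is the largest).

Down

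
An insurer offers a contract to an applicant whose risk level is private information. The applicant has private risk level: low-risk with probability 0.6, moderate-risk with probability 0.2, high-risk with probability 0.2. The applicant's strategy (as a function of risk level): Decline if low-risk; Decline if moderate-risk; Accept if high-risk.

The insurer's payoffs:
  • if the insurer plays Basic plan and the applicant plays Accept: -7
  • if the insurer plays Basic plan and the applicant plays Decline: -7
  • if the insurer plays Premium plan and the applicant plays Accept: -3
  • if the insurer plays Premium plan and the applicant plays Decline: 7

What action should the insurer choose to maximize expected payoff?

Premium plan

Compute the insurer's expected payoff for each action, taking the expectation over the applicant's type.
E[Basic plan] = 0.6·(-7) + 0.2·(-7) + 0.2·(-7) = -7
E[Premium plan] = 0.6·(7) + 0.2·(7) + 0.2·(-3) = 5
Best response: Premium plan (5 is the largest).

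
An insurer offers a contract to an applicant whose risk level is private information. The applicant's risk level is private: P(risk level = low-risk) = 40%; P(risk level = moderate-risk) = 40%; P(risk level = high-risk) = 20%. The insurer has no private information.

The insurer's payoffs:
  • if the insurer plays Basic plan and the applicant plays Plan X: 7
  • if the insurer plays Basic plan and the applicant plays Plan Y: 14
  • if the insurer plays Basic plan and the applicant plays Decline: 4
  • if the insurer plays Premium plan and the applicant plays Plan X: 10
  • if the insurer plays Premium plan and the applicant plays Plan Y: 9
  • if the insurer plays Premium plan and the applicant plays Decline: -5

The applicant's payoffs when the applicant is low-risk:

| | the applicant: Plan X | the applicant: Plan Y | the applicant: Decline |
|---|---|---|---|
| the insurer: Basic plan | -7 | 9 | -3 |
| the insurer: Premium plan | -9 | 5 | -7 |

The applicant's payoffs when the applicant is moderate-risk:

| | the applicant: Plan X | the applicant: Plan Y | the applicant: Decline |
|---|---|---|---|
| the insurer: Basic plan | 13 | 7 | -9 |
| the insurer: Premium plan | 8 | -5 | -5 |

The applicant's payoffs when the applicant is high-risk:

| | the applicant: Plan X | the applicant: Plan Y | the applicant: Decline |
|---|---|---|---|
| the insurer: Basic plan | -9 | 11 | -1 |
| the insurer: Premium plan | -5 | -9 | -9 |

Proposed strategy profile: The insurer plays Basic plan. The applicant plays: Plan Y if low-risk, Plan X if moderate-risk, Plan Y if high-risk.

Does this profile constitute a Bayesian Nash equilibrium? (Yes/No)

The insurer plays Basic plan: E[Basic plan] = 0.4·(14) + 0.4·(7) + 0.2·(14) = 11.2; E[Premium plan] = 9.4. Best-responding. ✓
The applicant (risk level low-risk), facing Basic plan: Plan X gives -7, Plan Y gives 9, Decline gives -3. Proposed Plan Y is best. ✓
The applicant (risk level moderate-risk), facing Basic plan: Plan X gives 13, Plan Y gives 7, Decline gives -9. Proposed Plan X is best. ✓
The applicant (risk level high-risk), facing Basic plan: Plan X gives -9, Plan Y gives 11, Decline gives -1. Proposed Plan Y is best. ✓

Yes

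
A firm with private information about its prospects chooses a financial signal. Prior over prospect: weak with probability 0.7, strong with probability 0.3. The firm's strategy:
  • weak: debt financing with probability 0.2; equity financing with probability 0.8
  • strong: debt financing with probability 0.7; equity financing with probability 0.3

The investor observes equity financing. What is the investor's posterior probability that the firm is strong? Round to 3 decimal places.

P(equity financing) = 0.7·0.8 + 0.3·0.3 = 0.65
P(strong | equity financing) = (0.3·0.3) / 0.65 = 0.09 / 0.65 = 0.138462

0.138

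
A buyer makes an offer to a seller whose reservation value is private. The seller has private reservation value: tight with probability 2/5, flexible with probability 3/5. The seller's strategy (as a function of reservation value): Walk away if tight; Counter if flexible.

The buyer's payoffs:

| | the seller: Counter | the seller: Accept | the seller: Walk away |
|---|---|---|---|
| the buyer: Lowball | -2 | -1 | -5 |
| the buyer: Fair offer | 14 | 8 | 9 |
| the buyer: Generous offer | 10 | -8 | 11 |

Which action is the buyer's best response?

Fair offer

E[Lowball] = 2/5·(-5) + 3/5·(-2) = -16/5
E[Fair offer] = 2/5·(9) + 3/5·(14) = 12
E[Generous offer] = 2/5·(11) + 3/5·(10) = 52/5
Best response: Fair offer (12 is the largest).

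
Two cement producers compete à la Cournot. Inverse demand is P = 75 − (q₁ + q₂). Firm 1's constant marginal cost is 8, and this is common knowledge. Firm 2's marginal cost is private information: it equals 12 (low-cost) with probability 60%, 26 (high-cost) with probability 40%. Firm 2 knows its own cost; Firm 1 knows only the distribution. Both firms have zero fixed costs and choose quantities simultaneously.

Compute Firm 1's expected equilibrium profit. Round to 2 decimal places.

Type-c best response for Firm 2: q₂(c) = (75 − c)/2 − q₁/2.
Firm 1 maximizes expected profit; its first-order condition is 75 − 2q₁ − E[q₂] − 8 = 0.
Substituting E[q₂] and solving: E[c₂] = 17.6, so q₁ = (75 − 2·8 + 17.6)/3 = 25.5333.
E[P] = 75 − (q₁ + E[q₂]) = 33.5333; Firm 1's expected profit = (E[P] − 8)·q₁ = (33.5333 − 8)·25.5333 = 651.951.

651.95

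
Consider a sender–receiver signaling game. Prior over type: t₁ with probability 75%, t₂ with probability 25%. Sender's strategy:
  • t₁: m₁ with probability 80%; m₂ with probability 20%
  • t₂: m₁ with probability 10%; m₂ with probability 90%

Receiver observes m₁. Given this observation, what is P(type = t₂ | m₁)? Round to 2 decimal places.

0.04

P(m₁) = 0.75·0.8 + 0.25·0.1 = 0.625
P(t₂ | m₁) = (0.25·0.1) / 0.625 = 0.025 / 0.625 = 0.04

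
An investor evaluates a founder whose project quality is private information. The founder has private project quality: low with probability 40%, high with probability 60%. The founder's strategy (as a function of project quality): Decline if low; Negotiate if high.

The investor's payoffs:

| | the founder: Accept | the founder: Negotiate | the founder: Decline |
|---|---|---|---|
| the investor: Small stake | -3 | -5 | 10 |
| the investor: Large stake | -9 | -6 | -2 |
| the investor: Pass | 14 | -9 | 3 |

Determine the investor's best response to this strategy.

Small stake

Compute the investor's expected payoff for each action, taking the expectation over the founder's type.
E[Small stake] = 0.4·(10) + 0.6·(-5) = 1
E[Large stake] = 0.4·(-2) + 0.6·(-6) = -4.4
E[Pass] = 0.4·(3) + 0.6·(-9) = -4.2
Best response: Small stake (1 is the largest).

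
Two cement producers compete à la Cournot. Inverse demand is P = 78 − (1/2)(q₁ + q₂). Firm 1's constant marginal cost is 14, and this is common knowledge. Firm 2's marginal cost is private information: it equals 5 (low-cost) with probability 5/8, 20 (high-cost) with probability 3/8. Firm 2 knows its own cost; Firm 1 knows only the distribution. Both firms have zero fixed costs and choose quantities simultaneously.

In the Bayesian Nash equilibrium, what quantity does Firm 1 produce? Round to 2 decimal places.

40.42

Type-c best response for Firm 2: q₂(c) = (78 − c) − q₁/2.
Firm 1 maximizes expected profit; its first-order condition is 78 − q₁ − (1/2)E[q₂] − 14 = 0.
Substituting E[q₂] and solving: E[c₂] = 10.625, so q₁ = (78 − 2·14 + 10.625)/(3/2) = 40.4167.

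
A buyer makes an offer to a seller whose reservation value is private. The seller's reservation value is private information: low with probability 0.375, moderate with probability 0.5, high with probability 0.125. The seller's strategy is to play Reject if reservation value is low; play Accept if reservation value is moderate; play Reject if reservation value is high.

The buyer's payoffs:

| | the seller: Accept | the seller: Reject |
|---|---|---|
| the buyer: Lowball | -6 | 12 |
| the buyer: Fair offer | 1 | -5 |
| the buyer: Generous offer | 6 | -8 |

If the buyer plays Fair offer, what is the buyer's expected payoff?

Take the expectation over the seller's reservation value, weighting each type's action by its prior probability.
E[Fair offer] = 0.375·(-5) + 0.5·1 + 0.125·(-5) = (-1.875) + 0.5 + (-0.625) = -2

-2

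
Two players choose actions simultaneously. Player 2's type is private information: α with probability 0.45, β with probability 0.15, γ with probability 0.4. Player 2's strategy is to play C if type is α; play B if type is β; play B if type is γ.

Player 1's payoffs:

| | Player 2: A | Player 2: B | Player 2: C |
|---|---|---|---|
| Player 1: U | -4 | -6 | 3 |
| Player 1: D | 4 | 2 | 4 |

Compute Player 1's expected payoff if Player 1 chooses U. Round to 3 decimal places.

-1.950

Take the expectation over Player 2's type, weighting each type's action by its prior probability.
E[U] = 0.45·3 + 0.15·(-6) + 0.4·(-6) = 1.35 + (-0.9) + (-2.4) = -1.95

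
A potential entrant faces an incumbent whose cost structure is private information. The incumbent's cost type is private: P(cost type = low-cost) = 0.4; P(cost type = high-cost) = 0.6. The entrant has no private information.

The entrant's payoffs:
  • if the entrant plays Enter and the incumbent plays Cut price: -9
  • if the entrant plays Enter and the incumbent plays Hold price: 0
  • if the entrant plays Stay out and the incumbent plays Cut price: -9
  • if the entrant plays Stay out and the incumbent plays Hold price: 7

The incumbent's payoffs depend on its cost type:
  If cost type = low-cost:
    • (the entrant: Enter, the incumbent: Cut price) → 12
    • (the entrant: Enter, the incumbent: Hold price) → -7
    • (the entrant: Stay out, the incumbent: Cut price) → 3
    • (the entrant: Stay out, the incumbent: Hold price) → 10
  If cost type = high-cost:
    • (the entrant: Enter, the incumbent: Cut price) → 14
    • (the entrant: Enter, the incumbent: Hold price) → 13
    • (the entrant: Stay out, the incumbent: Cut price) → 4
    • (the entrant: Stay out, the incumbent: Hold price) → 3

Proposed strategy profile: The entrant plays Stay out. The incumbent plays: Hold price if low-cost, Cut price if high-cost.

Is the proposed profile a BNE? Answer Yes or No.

Yes

The entrant plays Stay out: E[Stay out] = 0.4·(7) + 0.6·(-9) = -2.6; E[Enter] = -5.4. Best-responding. ✓
The incumbent (cost type low-cost), facing Stay out: Cut price gives 3, Hold price gives 10. Proposed Hold price is best. ✓
The incumbent (cost type high-cost), facing Stay out: Cut price gives 4, Hold price gives 3. Proposed Cut price is best. ✓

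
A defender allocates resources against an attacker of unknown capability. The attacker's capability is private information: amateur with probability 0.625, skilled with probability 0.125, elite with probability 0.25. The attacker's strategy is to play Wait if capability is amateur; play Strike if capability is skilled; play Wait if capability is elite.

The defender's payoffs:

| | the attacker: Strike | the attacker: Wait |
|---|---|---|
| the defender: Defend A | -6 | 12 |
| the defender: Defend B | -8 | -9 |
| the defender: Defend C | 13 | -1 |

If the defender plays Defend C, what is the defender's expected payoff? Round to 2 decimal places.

E[Defend C] = 0.625·(-1) + 0.125·13 + 0.25·(-1) = (-0.625) + 1.625 + (-0.25) = 0.75

0.75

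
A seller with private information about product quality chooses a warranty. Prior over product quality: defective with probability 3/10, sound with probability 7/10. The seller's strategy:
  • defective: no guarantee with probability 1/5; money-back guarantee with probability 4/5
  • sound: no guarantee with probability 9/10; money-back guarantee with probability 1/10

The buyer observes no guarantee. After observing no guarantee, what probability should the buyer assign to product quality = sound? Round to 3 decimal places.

0.913

P(no guarantee) = (3/10)·(1/5) + (7/10)·(9/10) = 69/100
P(sound | no guarantee) = ((7/10)·(9/10)) / (69/100) = (63/100) / (69/100) = 21/23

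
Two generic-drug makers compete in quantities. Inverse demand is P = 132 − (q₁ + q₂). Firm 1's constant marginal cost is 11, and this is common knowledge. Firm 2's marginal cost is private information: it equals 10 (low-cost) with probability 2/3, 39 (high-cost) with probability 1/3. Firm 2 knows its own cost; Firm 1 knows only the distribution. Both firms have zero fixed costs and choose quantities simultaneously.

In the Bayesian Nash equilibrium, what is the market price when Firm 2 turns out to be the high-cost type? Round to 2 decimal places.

63.89

Type-c best response for Firm 2: q₂(c) = (132 − c)/2 − q₁/2.
Firm 1 maximizes expected profit; its first-order condition is 132 − 2q₁ − E[q₂] − 11 = 0.
Substituting E[q₂] and solving: E[c₂] = 19.6667, so q₁ = (132 − 2·11 + 19.6667)/3 = 43.2222.
q₂(high-cost) = 24.8889, so P = 132 − (43.2222 + 24.8889) = 63.8889.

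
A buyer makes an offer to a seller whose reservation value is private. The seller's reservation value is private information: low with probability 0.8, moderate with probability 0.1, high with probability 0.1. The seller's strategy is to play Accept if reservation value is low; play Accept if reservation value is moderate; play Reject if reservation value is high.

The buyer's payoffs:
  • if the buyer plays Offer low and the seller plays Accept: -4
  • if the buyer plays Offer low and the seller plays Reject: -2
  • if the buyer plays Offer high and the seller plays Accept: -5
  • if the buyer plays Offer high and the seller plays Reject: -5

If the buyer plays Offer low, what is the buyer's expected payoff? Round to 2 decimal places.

-3.80

E[Offer low] = 0.8·(-4) + 0.1·(-4) + 0.1·(-2) = (-3.2) + (-0.4) + (-0.2) = -3.8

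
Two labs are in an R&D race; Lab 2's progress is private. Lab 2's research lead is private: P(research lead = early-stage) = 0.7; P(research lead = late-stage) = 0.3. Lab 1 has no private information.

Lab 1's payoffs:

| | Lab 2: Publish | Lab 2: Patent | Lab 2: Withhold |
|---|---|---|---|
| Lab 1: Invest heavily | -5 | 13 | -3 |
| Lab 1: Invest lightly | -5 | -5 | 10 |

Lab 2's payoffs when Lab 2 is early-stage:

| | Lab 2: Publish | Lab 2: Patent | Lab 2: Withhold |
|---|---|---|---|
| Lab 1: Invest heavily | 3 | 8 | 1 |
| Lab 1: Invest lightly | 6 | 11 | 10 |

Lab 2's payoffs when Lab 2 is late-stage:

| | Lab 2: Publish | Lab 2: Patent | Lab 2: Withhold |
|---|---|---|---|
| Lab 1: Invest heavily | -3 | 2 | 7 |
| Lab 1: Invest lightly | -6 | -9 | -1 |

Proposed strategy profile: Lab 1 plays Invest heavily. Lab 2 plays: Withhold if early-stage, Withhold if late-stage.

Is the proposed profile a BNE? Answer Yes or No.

No

A profile is a BNE iff every type of every player is best-responding given beliefs about the other side.
Lab 1 plays Invest heavily: E[Invest heavily] = 0.7·(-3) + 0.3·(-3) = -3; E[Invest lightly] = 10. Not best-responding. ✗
Lab 2 (research lead early-stage), facing Invest heavily: Publish gives 3, Patent gives 8, Withhold gives 1. Proposed Withhold is not best — profitable deviation exists. ✗
Lab 2 (research lead late-stage), facing Invest heavily: Publish gives -3, Patent gives 2, Withhold gives 7. Proposed Withhold is best. ✓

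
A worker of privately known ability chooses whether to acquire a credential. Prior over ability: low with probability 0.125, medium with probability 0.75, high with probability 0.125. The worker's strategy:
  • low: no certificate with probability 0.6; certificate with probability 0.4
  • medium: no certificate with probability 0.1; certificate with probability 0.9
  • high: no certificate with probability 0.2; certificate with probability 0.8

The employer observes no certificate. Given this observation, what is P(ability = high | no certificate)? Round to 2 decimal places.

P(no certificate) = 0.125·0.6 + 0.75·0.1 + 0.125·0.2 = 0.175
P(high | no certificate) = (0.125·0.2) / 0.175 = 0.025 / 0.175 = 0.142857

0.14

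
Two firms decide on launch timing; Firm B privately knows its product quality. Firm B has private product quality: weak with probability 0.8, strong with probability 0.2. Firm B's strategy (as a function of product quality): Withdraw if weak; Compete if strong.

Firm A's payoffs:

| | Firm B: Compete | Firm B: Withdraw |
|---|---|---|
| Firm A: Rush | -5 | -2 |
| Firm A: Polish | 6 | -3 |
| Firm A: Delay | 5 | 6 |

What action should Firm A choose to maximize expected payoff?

E[Rush] = 0.8·(-2) + 0.2·(-5) = -2.6
E[Polish] = 0.8·(-3) + 0.2·(6) = -1.2
E[Delay] = 0.8·(6) + 0.2·(5) = 5.8
Best response: Delay (5.8 is the largest).

Delay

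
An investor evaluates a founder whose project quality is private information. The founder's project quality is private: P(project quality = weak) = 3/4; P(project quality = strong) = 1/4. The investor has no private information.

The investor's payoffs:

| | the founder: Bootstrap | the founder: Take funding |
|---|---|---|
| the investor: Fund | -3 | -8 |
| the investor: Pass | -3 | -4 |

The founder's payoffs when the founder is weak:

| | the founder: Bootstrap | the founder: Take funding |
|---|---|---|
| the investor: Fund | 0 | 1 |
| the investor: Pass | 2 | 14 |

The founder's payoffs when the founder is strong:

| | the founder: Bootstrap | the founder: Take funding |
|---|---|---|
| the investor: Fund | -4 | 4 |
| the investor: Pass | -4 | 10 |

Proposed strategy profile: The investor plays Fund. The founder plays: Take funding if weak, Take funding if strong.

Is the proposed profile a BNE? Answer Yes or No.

No

The investor plays Fund: E[Fund] = 3/4·(-8) + 1/4·(-8) = -8; E[Pass] = -4. Not best-responding. ✗
The founder (project quality weak), facing Fund: Bootstrap gives 0, Take funding gives 1. Proposed Take funding is best. ✓
The founder (project quality strong), facing Fund: Bootstrap gives -4, Take funding gives 4. Proposed Take funding is best. ✓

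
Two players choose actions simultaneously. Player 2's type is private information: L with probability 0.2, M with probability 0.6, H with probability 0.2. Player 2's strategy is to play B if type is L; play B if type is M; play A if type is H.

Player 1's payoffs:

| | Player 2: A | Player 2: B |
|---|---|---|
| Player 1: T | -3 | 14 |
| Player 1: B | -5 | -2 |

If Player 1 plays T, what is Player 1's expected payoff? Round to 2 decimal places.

E[T] = 0.2·14 + 0.6·14 + 0.2·(-3) = 2.8 + 8.4 + (-0.6) = 10.6

10.60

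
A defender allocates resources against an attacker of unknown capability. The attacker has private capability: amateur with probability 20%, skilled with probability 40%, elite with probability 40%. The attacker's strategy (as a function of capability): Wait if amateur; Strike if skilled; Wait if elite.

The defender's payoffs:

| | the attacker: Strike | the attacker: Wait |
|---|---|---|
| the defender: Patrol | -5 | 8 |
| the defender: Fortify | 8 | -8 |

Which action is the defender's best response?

Compute the defender's expected payoff for each action, taking the expectation over the attacker's type.
E[Patrol] = 0.2·(8) + 0.4·(-5) + 0.4·(8) = 2.8
E[Fortify] = 0.2·(-8) + 0.4·(8) + 0.4·(-8) = -1.6
Best response: Patrol (2.8 is the largest).

Patrol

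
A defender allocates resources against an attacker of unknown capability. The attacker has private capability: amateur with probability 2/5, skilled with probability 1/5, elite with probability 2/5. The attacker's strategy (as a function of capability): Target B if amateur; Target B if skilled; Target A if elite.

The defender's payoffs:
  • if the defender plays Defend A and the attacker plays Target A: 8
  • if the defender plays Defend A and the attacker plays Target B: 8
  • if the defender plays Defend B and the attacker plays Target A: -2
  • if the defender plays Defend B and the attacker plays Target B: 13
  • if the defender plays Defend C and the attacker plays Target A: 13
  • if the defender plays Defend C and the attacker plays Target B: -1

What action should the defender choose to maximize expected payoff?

Defend A

E[Defend A] = 2/5·(8) + 1/5·(8) + 2/5·(8) = 8
E[Defend B] = 2/5·(13) + 1/5·(13) + 2/5·(-2) = 7
E[Defend C] = 2/5·(-1) + 1/5·(-1) + 2/5·(13) = 23/5
Best response: Defend A (8 is the largest).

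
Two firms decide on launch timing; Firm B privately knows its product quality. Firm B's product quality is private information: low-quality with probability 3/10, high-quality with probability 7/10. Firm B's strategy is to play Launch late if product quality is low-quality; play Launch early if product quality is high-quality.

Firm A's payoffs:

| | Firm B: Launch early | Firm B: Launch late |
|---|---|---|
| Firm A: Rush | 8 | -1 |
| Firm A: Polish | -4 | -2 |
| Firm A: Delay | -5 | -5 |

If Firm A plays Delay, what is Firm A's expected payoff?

-5

E[Delay] = 3/10·(-5) + 7/10·(-5) = (-3/2) + (-7/2) = -5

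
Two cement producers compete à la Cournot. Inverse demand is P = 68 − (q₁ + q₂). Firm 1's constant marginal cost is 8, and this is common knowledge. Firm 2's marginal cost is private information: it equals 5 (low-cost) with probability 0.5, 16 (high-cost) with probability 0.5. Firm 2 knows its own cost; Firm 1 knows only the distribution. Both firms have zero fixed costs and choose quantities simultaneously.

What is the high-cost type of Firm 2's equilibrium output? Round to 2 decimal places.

Type-c best response for Firm 2: q₂(c) = (68 − c)/2 − q₁/2.
Firm 1 maximizes expected profit; its first-order condition is 68 − 2q₁ − E[q₂] − 8 = 0.
Substituting E[q₂] and solving: E[c₂] = 10.5, so q₁ = (68 − 2·8 + 10.5)/3 = 20.8333.
q₂(high-cost) = (68 − 16 − 20.8333)/2 = 15.5833.

15.58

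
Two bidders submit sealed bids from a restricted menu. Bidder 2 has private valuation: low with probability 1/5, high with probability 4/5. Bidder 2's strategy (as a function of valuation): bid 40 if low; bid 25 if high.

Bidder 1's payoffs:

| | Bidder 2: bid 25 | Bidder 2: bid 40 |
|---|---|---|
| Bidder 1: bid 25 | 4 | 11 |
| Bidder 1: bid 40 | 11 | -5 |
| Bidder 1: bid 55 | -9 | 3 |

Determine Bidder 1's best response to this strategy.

E[bid 25] = 1/5·(11) + 4/5·(4) = 27/5
E[bid 40] = 1/5·(-5) + 4/5·(11) = 39/5
E[bid 55] = 1/5·(3) + 4/5·(-9) = -33/5
Best response: bid 40 (39/5 is the largest).

bid 40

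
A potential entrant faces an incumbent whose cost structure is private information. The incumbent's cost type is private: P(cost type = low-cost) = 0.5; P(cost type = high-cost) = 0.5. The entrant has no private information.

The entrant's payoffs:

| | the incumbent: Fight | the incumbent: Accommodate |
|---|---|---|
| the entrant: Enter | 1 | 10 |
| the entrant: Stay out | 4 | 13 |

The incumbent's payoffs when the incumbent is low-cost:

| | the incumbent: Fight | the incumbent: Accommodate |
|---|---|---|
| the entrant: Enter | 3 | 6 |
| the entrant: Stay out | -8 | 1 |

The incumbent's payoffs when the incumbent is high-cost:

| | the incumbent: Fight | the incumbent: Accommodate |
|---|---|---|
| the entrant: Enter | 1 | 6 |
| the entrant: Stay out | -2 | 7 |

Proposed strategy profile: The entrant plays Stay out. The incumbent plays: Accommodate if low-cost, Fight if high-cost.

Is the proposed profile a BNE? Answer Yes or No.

No

A profile is a BNE iff every type of every player is best-responding given beliefs about the other side.
The entrant plays Stay out: E[Stay out] = 0.5·(13) + 0.5·(4) = 8.5; E[Enter] = 5.5. Best-responding. ✓
The incumbent (cost type low-cost), facing Stay out: Fight gives -8, Accommodate gives 1. Proposed Accommodate is best. ✓
The incumbent (cost type high-cost), facing Stay out: Fight gives -2, Accommodate gives 7. Proposed Fight is not best — profitable deviation exists. ✗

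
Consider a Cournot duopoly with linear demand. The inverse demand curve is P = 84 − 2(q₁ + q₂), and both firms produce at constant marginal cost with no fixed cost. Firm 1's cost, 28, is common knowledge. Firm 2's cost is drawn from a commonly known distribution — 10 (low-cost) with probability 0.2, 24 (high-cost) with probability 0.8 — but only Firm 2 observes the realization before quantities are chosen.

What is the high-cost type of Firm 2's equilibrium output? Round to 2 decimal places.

Type-c best response for Firm 2: q₂(c) = (84 − c)/4 − q₁/2.
Firm 1 maximizes expected profit; its first-order condition is 84 − 4q₁ − 2E[q₂] − 28 = 0.
Substituting E[q₂] and solving: E[c₂] = 21.2, so q₁ = (84 − 2·28 + 21.2)/6 = 8.2.
q₂(high-cost) = (84 − 24 − 2·8.2)/4 = 10.9.

10.90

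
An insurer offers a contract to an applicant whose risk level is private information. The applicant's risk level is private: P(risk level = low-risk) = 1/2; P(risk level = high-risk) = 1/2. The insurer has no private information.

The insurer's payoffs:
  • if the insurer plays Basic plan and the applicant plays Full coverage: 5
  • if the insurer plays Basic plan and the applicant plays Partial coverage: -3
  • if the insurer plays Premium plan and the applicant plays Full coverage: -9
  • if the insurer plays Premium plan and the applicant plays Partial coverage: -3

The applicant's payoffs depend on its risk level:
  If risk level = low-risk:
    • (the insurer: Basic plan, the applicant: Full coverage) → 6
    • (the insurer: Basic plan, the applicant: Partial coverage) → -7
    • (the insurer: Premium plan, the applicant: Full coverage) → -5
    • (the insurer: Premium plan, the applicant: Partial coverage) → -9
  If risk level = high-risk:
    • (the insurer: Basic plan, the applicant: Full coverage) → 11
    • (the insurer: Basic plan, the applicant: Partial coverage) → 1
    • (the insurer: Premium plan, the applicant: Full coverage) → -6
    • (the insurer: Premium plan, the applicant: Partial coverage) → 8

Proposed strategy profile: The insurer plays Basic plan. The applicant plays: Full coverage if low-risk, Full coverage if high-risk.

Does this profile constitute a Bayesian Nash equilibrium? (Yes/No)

The insurer plays Basic plan: E[Basic plan] = 1/2·(5) + 1/2·(5) = 5; E[Premium plan] = -9. Best-responding. ✓
The applicant (risk level low-risk), facing Basic plan: Full coverage gives 6, Partial coverage gives -7. Proposed Full coverage is best. ✓
The applicant (risk level high-risk), facing Basic plan: Full coverage gives 11, Partial coverage gives 1. Proposed Full coverage is best. ✓

Yes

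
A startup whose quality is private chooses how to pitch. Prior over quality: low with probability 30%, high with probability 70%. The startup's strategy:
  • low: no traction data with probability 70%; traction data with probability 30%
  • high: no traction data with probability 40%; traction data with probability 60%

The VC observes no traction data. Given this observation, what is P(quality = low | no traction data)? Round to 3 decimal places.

0.429

P(no traction data) = 0.3·0.7 + 0.7·0.4 = 0.49
P(low | no traction data) = (0.3·0.7) / 0.49 = 0.21 / 0.49 = 0.428571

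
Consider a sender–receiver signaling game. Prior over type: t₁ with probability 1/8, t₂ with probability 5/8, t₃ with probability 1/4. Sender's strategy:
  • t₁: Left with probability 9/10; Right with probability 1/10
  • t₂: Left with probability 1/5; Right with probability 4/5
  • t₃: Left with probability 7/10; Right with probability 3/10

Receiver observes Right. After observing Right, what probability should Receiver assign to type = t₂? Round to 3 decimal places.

P(Right) = (1/8)·(1/10) + (5/8)·(4/5) + (1/4)·(3/10) = 47/80
P(t₂ | Right) = ((5/8)·(4/5)) / (47/80) = (1/2) / (47/80) = 40/47

0.851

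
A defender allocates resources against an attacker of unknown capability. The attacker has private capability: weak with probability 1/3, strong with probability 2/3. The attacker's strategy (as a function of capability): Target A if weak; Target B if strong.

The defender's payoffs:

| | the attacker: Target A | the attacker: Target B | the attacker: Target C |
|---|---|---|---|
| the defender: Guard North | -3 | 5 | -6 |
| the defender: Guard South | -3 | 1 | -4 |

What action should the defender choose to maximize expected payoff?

Guard North

E[Guard North] = 1/3·(-3) + 2/3·(5) = 7/3
E[Guard South] = 1/3·(-3) + 2/3·(1) = -1/3
Best response: Guard North (7/3 is the largest).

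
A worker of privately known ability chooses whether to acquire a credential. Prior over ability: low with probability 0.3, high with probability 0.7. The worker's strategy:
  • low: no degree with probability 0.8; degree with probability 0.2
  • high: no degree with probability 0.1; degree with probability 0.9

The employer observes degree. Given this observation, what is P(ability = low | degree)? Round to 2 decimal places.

0.09

P(degree) = 0.3·0.2 + 0.7·0.9 = 0.69
P(low | degree) = (0.3·0.2) / 0.69 = 0.06 / 0.69 = 0.0869565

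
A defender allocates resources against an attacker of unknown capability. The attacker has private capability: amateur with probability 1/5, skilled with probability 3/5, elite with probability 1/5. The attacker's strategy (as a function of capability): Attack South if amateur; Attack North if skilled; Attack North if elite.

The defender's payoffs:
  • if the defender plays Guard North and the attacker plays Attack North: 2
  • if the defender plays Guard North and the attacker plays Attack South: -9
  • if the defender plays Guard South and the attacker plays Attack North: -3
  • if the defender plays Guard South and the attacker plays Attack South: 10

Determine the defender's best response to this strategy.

Guard North

E[Guard North] = 1/5·(-9) + 3/5·(2) + 1/5·(2) = -1/5
E[Guard South] = 1/5·(10) + 3/5·(-3) + 1/5·(-3) = -2/5
Best response: Guard North (-1/5 is the largest).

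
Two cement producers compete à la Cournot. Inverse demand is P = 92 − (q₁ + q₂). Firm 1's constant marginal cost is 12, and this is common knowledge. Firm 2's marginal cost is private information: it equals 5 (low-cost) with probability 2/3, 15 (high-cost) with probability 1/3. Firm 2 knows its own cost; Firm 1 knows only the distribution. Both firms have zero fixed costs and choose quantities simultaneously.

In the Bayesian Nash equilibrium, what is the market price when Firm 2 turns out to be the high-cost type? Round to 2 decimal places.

Each type of Firm 2 best-responds to q₁; Firm 1 best-responds to the expected q₂ over Firm 2's types.
Firm 2 with cost c maximizes (92 − (q₁+q₂) − c)·q₂, giving q₂(c) = (92 − c − q₁)/2.
E[c₂] = 2/3·5 + 1/3·15 = 8.33333
Firm 1's FOC against E[q₂] yields q₁ = (92 − 2·12 + E[c₂])/3 = (92 − 24 + 8.33333)/3 = 25.4444.
q₂(high-cost) = 25.7778, so P = 92 − (25.4444 + 25.7778) = 40.7778.

40.78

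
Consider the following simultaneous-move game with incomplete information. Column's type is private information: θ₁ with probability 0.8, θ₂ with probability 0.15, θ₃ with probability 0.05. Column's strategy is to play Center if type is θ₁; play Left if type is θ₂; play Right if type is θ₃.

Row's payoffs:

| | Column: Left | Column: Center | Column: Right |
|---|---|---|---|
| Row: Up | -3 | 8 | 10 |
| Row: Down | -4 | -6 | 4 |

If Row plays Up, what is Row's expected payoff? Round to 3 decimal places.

6.450

Take the expectation over Column's type, weighting each type's action by its prior probability.
E[Up] = 0.8·8 + 0.15·(-3) + 0.05·10 = 6.4 + (-0.45) + 0.5 = 6.45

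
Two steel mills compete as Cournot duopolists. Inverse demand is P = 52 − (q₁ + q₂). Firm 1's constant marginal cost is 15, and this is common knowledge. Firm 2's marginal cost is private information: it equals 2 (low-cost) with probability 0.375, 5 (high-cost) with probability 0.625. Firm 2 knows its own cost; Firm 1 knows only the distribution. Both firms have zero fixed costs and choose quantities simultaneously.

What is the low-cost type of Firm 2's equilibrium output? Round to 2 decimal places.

20.69

Firm 2 with cost c maximizes (52 − (q₁+q₂) − c)·q₂, giving q₂(c) = (52 − c − q₁)/2.
E[c₂] = 0.375·2 + 0.625·5 = 3.875
Firm 1's FOC against E[q₂] yields q₁ = (52 − 2·15 + E[c₂])/3 = (52 − 30 + 3.875)/3 = 8.625.
q₂(low-cost) = (52 − 2 − 8.625)/2 = 20.6875.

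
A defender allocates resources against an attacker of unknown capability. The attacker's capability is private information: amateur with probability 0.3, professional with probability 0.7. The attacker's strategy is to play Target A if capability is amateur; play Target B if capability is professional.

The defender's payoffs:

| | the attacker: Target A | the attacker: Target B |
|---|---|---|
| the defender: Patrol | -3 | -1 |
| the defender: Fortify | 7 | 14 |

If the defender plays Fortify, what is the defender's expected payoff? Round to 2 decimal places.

E[Fortify] = 0.3·7 + 0.7·14 = 2.1 + 9.8 = 11.9

11.90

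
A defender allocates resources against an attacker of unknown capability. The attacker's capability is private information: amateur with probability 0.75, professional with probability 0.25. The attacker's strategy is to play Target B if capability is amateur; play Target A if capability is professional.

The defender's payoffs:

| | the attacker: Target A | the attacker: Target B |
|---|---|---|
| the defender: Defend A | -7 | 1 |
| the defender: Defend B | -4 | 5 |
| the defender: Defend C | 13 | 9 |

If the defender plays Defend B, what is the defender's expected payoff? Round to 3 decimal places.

2.750

E[Defend B] = 0.75·5 + 0.25·(-4) = 3.75 + (-1) = 2.75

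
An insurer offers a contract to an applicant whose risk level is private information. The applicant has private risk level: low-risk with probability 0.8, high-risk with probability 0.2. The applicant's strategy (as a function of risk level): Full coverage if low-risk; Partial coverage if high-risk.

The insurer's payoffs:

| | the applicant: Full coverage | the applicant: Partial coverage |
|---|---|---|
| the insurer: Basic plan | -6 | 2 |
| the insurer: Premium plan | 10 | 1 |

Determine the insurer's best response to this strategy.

Premium plan

Compute the insurer's expected payoff for each action, taking the expectation over the applicant's type.
E[Basic plan] = 0.8·(-6) + 0.2·(2) = -4.4
E[Premium plan] = 0.8·(10) + 0.2·(1) = 8.2
Best response: Premium plan (8.2 is the largest).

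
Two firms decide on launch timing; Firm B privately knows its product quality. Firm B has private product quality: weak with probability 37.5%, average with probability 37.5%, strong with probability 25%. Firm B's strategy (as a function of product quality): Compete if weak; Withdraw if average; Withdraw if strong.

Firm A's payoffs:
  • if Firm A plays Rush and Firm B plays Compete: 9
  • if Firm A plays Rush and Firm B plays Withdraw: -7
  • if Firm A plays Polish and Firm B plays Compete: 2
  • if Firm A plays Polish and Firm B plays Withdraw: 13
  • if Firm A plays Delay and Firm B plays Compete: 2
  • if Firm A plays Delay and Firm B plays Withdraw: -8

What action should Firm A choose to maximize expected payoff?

E[Rush] = 0.375·(9) + 0.375·(-7) + 0.25·(-7) = -1
E[Polish] = 0.375·(2) + 0.375·(13) + 0.25·(13) = 8.875
E[Delay] = 0.375·(2) + 0.375·(-8) + 0.25·(-8) = -4.25
Best response: Polish (8.875 is the largest).

Polish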